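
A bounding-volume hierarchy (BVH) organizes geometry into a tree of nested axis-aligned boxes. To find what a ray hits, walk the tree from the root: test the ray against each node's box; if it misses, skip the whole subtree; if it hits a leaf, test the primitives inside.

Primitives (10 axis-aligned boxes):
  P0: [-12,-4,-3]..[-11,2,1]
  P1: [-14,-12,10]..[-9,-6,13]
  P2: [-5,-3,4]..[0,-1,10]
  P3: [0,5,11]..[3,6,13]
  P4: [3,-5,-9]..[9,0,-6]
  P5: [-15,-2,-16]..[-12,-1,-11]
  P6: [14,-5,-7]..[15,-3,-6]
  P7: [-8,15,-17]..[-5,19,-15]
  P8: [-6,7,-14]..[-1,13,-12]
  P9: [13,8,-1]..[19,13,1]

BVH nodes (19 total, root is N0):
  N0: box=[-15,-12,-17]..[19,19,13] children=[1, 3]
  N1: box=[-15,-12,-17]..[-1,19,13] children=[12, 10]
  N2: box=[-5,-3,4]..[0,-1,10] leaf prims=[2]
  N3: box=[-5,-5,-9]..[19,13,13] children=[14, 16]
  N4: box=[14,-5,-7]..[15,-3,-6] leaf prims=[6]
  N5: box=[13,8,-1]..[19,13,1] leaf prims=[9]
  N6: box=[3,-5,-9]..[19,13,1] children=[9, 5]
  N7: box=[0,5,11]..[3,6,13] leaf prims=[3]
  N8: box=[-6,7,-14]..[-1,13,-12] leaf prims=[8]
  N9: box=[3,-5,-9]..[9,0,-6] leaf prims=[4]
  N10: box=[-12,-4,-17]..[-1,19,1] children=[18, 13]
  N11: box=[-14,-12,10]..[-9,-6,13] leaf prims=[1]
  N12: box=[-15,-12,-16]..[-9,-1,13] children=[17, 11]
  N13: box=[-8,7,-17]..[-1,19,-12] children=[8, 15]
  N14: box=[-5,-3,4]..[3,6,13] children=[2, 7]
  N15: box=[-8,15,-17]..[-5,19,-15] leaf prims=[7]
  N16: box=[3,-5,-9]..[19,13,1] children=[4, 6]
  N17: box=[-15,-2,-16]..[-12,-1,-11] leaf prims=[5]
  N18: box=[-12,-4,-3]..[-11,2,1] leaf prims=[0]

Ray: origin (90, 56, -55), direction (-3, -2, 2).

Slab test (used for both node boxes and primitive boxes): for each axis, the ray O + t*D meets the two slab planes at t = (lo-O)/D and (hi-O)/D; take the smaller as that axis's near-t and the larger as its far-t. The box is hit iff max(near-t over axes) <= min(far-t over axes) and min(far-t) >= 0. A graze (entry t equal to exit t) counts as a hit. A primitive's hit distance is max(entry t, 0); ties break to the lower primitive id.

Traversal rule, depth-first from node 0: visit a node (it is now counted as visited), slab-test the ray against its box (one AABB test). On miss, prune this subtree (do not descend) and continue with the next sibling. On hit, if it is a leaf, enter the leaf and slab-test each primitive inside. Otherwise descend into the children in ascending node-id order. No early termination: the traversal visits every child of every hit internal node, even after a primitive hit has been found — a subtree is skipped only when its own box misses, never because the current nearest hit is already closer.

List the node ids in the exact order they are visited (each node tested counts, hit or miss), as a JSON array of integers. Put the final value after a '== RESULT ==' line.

Trace the traversal:
N0 x:[71/3,35] y:[37/2,34] z:[19,34] -> hit [71/3,34], descend [1, 3]
  N1 x:[91/3,35] y:[37/2,34] z:[19,34] -> hit [91/3,34], descend [10, 12]
    N10 x:[91/3,34] y:[37/2,30] z:[19,28] -> miss, prune
    N12 x:[33,35] y:[57/2,34] z:[39/2,34] -> hit [33,34], descend [11, 17]
      N11 x:[33,104/3] y:[31,34] z:[65/2,34] -> hit [33,34] leaf, test {P1@t=33}
      N17 x:[34,35] y:[57/2,29] z:[39/2,22] -> miss, prune
  N3 x:[71/3,95/3] y:[43/2,61/2] z:[23,34] -> hit [71/3,61/2], descend [14, 16]
    N14 x:[29,95/3] y:[25,59/2] z:[59/2,34] -> hit [59/2,59/2], descend [2, 7]
      N2 x:[30,95/3] y:[57/2,59/2] z:[59/2,65/2] -> miss, prune
      N7 x:[29,30] y:[25,51/2] z:[33,34] -> miss, prune
    N16 x:[71/3,29] y:[43/2,61/2] z:[23,28] -> hit [71/3,28], descend [4, 6]
      N4 x:[25,76/3] y:[59/2,61/2] z:[24,49/2] -> miss, prune
      N6 x:[71/3,29] y:[43/2,61/2] z:[23,28] -> hit [71/3,28], descend [5, 9]
        N5 x:[71/3,77/3] y:[43/2,24] z:[27,28] -> miss, prune
        N9 x:[27,29] y:[28,61/2] z:[23,49/2] -> miss, prune

Visited [0, 1, 10, 12, 11, 17, 3, 14, 2, 7, 16, 4, 6, 5, 9]. Tests: 15 box, 1 leaf. Nearest: P1.

== RESULT ==
[0, 1, 10, 12, 11, 17, 3, 14, 2, 7, 16, 4, 6, 5, 9]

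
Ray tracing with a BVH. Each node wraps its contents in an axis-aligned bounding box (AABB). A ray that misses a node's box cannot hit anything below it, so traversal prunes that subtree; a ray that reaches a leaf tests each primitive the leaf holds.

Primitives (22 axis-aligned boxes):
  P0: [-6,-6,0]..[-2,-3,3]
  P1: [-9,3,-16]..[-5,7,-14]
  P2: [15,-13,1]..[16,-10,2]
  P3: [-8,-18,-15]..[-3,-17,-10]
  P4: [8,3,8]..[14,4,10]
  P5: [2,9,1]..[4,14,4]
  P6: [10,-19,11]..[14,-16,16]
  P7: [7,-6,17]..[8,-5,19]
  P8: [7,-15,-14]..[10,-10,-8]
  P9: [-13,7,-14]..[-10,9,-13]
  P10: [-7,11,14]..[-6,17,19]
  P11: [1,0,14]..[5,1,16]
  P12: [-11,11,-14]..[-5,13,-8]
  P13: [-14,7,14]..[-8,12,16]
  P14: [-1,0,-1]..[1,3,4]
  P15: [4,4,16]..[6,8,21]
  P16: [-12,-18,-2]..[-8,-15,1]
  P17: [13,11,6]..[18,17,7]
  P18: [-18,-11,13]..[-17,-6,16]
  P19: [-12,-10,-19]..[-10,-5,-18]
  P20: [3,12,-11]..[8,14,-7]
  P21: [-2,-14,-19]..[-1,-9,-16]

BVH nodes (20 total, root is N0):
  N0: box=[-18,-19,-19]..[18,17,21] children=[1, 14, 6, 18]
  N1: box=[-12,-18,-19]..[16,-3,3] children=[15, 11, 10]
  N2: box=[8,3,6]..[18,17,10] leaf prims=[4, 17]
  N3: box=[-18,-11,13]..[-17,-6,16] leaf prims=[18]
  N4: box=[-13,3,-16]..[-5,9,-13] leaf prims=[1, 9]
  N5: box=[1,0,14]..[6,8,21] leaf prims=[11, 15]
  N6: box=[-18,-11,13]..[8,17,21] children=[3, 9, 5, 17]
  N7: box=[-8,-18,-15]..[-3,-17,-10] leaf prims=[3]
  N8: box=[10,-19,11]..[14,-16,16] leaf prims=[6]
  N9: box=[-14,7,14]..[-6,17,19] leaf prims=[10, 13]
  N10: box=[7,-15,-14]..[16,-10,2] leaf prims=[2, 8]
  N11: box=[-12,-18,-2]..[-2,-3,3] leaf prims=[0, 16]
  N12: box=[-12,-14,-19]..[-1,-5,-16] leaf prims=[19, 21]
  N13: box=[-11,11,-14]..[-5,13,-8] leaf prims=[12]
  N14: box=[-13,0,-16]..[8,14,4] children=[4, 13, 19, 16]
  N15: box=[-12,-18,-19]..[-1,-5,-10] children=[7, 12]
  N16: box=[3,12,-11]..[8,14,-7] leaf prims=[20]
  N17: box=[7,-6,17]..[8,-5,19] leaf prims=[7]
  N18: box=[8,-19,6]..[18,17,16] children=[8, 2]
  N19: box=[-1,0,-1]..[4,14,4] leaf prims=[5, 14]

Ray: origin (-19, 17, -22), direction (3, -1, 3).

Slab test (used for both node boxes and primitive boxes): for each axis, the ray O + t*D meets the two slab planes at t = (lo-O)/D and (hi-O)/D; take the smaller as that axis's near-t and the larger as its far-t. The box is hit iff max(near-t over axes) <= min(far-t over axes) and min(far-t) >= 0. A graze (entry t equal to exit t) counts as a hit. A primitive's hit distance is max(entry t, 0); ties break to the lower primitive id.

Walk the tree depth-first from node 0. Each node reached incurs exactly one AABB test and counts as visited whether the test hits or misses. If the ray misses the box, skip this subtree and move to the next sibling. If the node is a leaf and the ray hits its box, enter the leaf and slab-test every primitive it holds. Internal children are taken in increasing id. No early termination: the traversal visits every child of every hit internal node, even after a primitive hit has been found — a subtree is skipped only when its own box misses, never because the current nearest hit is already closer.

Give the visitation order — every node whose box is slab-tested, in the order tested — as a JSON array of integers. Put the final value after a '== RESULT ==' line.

Traverse from the root:
N0 x:[1/3,37/3] y:[0,36] z:[1,43/3] -> hit [1,37/3], descend [1, 6, 14, 18]
  N1 x:[7/3,35/3] y:[20,35] z:[1,25/3] -> miss, prune
  N6 x:[1/3,9] y:[0,28] z:[35/3,43/3] -> miss, prune
  N14 x:[2,9] y:[3,17] z:[2,26/3] -> hit [3,26/3], descend [4, 13, 16, 19]
    N4 x:[2,14/3] y:[8,14] z:[2,3] -> miss, prune
    N13 x:[8/3,14/3] y:[4,6] z:[8/3,14/3] -> hit [4,14/3] leaf, test {P12@t=4}
    N16 x:[22/3,9] y:[3,5] z:[11/3,5] -> miss, prune
    N19 x:[6,23/3] y:[3,17] z:[7,26/3] -> hit [7,23/3] leaf, test {P5@t=23/3, P14(miss)}
  N18 x:[9,37/3] y:[0,36] z:[28/3,38/3] -> hit [28/3,37/3], descend [2, 8]
    N2 x:[9,37/3] y:[0,14] z:[28/3,32/3] -> hit [28/3,32/3] leaf, test {P4(miss), P17(miss)}
    N8 x:[29/3,11] y:[33,36] z:[11,38/3] -> miss, prune

11 AABB tests over nodes [0, 1, 6, 14, 4, 13, 16, 19, 18, 2, 8]; 3 leaves entered; closest P12.

== RESULT ==
[0, 1, 6, 14, 4, 13, 16, 19, 18, 2, 8]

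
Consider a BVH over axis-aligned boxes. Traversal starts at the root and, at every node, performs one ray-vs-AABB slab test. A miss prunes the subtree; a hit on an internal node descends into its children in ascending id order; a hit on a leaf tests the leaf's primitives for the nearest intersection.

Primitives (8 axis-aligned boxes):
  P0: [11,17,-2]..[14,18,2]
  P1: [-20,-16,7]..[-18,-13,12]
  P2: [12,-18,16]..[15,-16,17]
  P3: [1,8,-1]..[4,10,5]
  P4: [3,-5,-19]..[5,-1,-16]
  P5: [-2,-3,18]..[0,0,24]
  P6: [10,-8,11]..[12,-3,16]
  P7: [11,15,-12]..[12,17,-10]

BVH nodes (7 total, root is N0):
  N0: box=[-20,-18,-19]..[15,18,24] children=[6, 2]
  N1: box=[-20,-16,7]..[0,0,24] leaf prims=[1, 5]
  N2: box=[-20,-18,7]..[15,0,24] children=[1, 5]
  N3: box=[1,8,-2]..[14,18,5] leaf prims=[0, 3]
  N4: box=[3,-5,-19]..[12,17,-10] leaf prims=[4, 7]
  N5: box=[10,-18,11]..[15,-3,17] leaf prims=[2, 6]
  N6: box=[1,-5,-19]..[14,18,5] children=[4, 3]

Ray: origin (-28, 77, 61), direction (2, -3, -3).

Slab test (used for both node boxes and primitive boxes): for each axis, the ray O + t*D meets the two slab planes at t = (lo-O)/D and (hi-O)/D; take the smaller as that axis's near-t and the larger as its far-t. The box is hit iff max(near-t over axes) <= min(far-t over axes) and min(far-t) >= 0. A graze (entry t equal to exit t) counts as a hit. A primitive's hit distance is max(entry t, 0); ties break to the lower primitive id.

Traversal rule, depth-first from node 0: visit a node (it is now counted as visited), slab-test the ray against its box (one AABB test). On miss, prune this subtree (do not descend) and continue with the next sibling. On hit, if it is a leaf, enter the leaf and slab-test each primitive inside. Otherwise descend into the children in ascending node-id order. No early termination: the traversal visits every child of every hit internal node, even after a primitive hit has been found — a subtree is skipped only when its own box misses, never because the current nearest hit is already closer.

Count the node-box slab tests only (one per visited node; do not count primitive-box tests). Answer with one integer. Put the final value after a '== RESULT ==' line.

Walk:
N0 x:[4,43/2] y:[59/3,95/3] z:[37/3,80/3] -> hit [59/3,43/2], descend [2, 6]
  N2 x:[4,43/2] y:[77/3,95/3] z:[37/3,18] -> miss, prune
  N6 x:[29/2,21] y:[59/3,82/3] z:[56/3,80/3] -> hit [59/3,21], descend [3, 4]
    N3 x:[29/2,21] y:[59/3,23] z:[56/3,21] -> hit [59/3,21] leaf, test {P0@t=59/3, P3(miss)}
    N4 x:[31/2,20] y:[20,82/3] z:[71/3,80/3] -> miss, prune

5 AABB tests over nodes [0, 2, 6, 3, 4]; 1 leaf entered; closest P0.

== RESULT ==
5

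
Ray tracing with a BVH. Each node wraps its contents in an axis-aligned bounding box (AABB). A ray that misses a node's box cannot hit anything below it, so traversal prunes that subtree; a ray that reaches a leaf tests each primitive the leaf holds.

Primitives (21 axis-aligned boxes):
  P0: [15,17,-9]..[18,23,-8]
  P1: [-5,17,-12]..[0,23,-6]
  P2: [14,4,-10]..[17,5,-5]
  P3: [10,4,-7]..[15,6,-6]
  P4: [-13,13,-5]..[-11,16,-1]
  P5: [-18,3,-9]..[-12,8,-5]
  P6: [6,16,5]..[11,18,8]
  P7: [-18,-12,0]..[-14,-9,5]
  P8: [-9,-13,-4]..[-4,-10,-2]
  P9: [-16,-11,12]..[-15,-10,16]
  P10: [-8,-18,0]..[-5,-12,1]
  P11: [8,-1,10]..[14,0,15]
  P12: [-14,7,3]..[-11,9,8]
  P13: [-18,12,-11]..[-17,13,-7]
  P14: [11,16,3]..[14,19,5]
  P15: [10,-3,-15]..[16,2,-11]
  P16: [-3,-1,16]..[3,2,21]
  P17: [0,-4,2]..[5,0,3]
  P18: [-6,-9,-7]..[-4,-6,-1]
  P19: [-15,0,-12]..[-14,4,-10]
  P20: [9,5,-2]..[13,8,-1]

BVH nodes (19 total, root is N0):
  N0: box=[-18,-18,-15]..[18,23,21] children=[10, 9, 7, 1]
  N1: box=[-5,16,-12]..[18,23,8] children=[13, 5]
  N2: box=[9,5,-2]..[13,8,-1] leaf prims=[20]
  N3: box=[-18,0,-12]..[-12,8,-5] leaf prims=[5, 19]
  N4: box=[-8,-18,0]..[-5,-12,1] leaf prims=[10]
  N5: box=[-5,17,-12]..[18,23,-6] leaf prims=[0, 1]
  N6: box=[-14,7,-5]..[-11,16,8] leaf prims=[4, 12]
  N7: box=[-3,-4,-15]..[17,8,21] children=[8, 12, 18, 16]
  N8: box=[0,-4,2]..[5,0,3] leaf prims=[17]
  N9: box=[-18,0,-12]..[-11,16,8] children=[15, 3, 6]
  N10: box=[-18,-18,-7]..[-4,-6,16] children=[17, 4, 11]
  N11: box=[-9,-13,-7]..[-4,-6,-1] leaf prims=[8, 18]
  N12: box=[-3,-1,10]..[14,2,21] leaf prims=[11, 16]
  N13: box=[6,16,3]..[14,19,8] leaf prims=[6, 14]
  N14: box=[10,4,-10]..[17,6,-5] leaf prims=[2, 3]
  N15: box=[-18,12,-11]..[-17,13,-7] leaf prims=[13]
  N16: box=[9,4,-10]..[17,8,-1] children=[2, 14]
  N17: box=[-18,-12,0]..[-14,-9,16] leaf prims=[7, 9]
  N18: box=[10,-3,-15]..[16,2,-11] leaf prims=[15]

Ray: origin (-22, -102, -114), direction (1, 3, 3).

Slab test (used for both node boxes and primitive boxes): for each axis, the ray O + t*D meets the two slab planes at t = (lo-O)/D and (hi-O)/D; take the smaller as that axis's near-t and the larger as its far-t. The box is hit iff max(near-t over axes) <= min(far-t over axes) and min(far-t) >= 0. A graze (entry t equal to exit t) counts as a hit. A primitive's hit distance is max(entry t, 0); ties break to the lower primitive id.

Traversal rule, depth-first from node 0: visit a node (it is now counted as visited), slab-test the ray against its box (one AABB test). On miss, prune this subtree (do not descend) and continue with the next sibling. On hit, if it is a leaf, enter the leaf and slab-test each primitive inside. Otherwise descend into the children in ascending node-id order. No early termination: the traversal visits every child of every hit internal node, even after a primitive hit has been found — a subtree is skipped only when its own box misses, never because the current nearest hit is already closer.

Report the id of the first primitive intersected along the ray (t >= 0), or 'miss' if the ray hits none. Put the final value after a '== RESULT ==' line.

Traverse from the root:
N0 x:[4,40] y:[28,125/3] z:[33,45] -> hit [33,40], descend [1, 7, 9, 10]
  N1 x:[17,40] y:[118/3,125/3] z:[34,122/3] -> hit [118/3,40], descend [5, 13]
    N5 x:[17,40] y:[119/3,125/3] z:[34,36] -> miss, prune
    N13 x:[28,36] y:[118/3,121/3] z:[39,122/3] -> miss, prune
  N7 x:[19,39] y:[98/3,110/3] z:[33,45] -> hit [33,110/3], descend [8, 12, 16, 18]
    N8 x:[22,27] y:[98/3,34] z:[116/3,39] -> miss, prune
    N12 x:[19,36] y:[101/3,104/3] z:[124/3,45] -> miss, prune
    N16 x:[31,39] y:[106/3,110/3] z:[104/3,113/3] -> hit [106/3,110/3], descend [2, 14]
      N2 x:[31,35] y:[107/3,110/3] z:[112/3,113/3] -> miss, prune
      N14 x:[32,39] y:[106/3,36] z:[104/3,109/3] -> hit [106/3,36] leaf, test {P2(miss), P3@t=107/3}
    N18 x:[32,38] y:[33,104/3] z:[33,103/3] -> hit [33,103/3] leaf, test {P15@t=33}
  N9 x:[4,11] y:[34,118/3] z:[34,122/3] -> miss, prune
  N10 x:[4,18] y:[28,32] z:[107/3,130/3] -> miss, prune

Summary -> nodes [0, 1, 5, 13, 7, 8, 12, 16, 2, 14, 18, 9, 10]; box-tests=13; leaf-entries=2; first=P15

== RESULT ==
15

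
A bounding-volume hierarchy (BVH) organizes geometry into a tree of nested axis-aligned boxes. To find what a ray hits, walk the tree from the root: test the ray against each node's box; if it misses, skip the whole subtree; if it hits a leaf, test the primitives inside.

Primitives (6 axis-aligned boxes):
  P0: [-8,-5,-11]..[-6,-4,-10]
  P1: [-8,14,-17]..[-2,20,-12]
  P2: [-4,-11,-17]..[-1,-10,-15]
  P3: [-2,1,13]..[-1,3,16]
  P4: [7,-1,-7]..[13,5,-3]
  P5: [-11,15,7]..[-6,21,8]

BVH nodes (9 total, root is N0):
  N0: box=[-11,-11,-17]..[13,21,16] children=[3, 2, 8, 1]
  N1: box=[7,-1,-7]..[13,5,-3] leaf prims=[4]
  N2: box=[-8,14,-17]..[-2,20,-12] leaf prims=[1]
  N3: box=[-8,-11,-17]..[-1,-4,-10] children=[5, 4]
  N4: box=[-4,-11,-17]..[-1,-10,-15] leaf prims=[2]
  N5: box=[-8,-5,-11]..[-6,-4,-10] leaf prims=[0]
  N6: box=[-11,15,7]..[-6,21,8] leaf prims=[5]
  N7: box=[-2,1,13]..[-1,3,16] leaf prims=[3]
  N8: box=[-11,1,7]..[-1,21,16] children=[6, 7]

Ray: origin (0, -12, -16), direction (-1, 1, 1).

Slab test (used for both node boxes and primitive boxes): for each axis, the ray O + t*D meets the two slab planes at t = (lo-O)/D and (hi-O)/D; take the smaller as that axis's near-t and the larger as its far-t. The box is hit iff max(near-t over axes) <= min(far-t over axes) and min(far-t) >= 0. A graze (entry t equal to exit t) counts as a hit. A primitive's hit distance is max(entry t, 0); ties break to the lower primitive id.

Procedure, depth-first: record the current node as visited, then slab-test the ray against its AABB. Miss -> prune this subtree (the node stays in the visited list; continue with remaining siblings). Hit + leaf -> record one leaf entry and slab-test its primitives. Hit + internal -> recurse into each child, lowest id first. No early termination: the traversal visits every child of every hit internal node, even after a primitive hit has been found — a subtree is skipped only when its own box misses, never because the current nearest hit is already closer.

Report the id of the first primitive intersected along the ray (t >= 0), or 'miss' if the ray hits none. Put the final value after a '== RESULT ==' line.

Traverse from the root:
N0 x:[-13,11] y:[1,33] z:[-1,32] -> hit [1,11], descend [1, 2, 3, 8]
  N1 x:[-13,-7] y:[11,17] z:[9,13] -> miss, prune
  N2 x:[2,8] y:[26,32] z:[-1,4] -> miss, prune
  N3 x:[1,8] y:[1,8] z:[-1,6] -> hit [1,6], descend [4, 5]
    N4 x:[1,4] y:[1,2] z:[-1,1] -> hit [1,1] leaf, test {P2@t=1}
    N5 x:[6,8] y:[7,8] z:[5,6] -> miss, prune
  N8 x:[1,11] y:[13,33] z:[23,32] -> miss, prune

7 AABB tests over nodes [0, 1, 2, 3, 4, 5, 8]; 1 leaf entered; closest P2.

== RESULT ==
2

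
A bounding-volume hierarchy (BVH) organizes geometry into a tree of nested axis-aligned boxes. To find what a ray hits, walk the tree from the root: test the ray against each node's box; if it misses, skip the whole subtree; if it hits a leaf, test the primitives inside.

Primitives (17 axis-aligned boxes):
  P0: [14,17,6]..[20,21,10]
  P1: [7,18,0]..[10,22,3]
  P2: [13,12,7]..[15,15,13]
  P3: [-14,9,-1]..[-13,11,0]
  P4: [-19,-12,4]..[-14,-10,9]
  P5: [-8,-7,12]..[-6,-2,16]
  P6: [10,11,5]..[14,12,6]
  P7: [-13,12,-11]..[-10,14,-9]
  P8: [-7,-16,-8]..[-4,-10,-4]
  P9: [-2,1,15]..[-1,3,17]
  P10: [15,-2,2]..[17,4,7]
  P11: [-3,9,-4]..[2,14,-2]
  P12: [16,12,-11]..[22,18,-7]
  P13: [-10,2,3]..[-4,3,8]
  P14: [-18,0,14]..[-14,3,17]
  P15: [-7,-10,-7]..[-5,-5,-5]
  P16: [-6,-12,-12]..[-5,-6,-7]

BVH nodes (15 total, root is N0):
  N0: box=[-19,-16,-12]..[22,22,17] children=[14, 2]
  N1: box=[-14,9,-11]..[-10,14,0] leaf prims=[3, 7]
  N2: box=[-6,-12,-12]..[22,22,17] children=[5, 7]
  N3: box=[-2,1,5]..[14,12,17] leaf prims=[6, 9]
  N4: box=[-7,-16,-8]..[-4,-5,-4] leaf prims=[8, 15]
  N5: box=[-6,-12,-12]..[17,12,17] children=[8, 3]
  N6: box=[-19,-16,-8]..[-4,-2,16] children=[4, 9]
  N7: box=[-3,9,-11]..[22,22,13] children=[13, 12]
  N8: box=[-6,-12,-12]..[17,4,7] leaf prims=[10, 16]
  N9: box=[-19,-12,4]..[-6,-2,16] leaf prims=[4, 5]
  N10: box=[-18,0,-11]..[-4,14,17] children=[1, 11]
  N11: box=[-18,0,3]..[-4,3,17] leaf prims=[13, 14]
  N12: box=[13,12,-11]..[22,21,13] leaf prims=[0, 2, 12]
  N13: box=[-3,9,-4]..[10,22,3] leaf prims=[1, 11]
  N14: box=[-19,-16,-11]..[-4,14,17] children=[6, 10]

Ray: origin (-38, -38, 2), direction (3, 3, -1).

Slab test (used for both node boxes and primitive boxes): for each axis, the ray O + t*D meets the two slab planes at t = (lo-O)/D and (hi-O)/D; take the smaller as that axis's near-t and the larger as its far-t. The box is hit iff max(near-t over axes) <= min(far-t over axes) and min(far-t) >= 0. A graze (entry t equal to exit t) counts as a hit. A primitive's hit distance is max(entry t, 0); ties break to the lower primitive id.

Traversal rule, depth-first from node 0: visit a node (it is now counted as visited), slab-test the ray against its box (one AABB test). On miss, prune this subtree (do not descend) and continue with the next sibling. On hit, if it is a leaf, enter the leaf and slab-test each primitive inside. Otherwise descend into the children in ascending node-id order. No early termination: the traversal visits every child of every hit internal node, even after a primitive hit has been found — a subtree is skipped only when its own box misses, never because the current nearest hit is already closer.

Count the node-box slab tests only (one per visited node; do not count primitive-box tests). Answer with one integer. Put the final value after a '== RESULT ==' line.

Walk:
N0 x:[19/3,20] y:[22/3,20] z:[-15,14] -> hit [22/3,14], descend [2, 14]
  N2 x:[32/3,20] y:[26/3,20] z:[-15,14] -> hit [32/3,14], descend [5, 7]
    N5 x:[32/3,55/3] y:[26/3,50/3] z:[-15,14] -> hit [32/3,14], descend [3, 8]
      N3 x:[12,52/3] y:[13,50/3] z:[-15,-3] -> miss, prune
      N8 x:[32/3,55/3] y:[26/3,14] z:[-5,14] -> hit [32/3,14] leaf, test {P10(miss), P16@t=32/3}
    N7 x:[35/3,20] y:[47/3,20] z:[-11,13] -> miss, prune
  N14 x:[19/3,34/3] y:[22/3,52/3] z:[-15,13] -> hit [22/3,34/3], descend [6, 10]
    N6 x:[19/3,34/3] y:[22/3,12] z:[-14,10] -> hit [22/3,10], descend [4, 9]
      N4 x:[31/3,34/3] y:[22/3,11] z:[6,10] -> miss, prune
      N9 x:[19/3,32/3] y:[26/3,12] z:[-14,-2] -> miss, prune
    N10 x:[20/3,34/3] y:[38/3,52/3] z:[-15,13] -> miss, prune

order=[0, 2, 5, 3, 8, 7, 14, 6, 4, 9, 10]  |boxes|=11  |leaves|=1  hit=P16

== RESULT ==
11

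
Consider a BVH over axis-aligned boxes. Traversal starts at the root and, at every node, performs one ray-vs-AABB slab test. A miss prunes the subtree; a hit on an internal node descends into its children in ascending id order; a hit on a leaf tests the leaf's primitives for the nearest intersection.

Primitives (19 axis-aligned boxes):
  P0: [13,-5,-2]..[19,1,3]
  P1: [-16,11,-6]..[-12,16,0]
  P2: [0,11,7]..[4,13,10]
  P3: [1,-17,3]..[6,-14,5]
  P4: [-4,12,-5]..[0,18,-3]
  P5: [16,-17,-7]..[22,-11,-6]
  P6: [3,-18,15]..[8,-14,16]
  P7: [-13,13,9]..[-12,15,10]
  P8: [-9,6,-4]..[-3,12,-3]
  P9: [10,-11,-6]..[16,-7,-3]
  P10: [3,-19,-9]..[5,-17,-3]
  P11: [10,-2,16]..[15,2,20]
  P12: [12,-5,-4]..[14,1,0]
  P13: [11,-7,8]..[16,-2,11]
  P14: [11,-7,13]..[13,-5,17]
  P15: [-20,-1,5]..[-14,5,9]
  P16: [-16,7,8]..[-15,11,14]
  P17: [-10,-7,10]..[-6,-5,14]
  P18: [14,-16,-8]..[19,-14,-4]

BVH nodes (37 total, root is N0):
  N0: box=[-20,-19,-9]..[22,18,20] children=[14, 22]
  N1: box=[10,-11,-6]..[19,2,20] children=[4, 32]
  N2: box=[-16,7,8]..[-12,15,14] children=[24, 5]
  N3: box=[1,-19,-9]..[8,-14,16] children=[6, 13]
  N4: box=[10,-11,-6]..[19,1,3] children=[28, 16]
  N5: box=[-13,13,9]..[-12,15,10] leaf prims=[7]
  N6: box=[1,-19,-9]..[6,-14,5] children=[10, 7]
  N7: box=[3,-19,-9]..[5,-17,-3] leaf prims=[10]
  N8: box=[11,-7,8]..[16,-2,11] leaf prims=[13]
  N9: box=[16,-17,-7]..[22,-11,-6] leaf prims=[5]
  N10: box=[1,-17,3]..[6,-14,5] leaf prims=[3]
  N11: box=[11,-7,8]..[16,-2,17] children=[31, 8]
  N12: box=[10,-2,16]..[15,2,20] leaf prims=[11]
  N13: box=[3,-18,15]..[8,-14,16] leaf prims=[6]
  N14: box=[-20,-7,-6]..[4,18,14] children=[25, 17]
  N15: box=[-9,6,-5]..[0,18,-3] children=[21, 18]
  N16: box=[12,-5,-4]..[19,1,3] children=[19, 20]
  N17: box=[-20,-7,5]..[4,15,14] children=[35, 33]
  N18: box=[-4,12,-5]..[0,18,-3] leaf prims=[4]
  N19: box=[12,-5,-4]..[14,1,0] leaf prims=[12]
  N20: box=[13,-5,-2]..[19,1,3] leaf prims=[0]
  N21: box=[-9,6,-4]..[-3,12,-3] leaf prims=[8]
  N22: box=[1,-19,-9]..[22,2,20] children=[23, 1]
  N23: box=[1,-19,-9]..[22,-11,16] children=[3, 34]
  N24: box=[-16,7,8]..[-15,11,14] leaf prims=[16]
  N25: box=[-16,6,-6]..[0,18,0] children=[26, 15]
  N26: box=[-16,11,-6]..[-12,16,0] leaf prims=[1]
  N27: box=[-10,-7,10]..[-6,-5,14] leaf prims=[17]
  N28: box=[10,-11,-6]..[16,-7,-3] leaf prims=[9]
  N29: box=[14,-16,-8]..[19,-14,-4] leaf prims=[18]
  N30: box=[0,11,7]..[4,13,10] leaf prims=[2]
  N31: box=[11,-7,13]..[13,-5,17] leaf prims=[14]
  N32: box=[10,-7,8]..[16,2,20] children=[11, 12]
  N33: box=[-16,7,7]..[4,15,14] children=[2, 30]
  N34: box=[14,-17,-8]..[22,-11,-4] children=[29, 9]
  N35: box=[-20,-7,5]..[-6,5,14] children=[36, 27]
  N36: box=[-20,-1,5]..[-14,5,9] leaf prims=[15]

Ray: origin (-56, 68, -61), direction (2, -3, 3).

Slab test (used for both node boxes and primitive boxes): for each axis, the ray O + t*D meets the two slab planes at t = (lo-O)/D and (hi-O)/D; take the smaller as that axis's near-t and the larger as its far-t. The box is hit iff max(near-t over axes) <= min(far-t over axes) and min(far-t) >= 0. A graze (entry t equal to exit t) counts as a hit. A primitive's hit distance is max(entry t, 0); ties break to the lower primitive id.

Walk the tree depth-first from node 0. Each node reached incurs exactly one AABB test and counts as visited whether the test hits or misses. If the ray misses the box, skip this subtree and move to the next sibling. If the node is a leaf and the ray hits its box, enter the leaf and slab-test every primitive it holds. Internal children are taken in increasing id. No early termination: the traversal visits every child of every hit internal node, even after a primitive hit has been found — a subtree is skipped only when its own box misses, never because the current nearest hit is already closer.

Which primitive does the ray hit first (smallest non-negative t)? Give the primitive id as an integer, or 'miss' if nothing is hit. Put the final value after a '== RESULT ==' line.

Walk:
N0 x:[18,39] y:[50/3,29] z:[52/3,27] -> hit [18,27], descend [14, 22]
  N14 x:[18,30] y:[50/3,25] z:[55/3,25] -> hit [55/3,25], descend [17, 25]
    N17 x:[18,30] y:[53/3,25] z:[22,25] -> hit [22,25], descend [33, 35]
      N33 x:[20,30] y:[53/3,61/3] z:[68/3,25] -> miss, prune
      N35 x:[18,25] y:[21,25] z:[22,25] -> hit [22,25], descend [27, 36]
        N27 x:[23,25] y:[73/3,25] z:[71/3,25] -> hit [73/3,25] leaf, test {P17@t=73/3}
        N36 x:[18,21] y:[21,23] z:[22,70/3] -> miss, prune
    N25 x:[20,28] y:[50/3,62/3] z:[55/3,61/3] -> hit [20,61/3], descend [15, 26]
      N15 x:[47/2,28] y:[50/3,62/3] z:[56/3,58/3] -> miss, prune
      N26 x:[20,22] y:[52/3,19] z:[55/3,61/3] -> miss, prune
  N22 x:[57/2,39] y:[22,29] z:[52/3,27] -> miss, prune

Summary -> nodes [0, 14, 17, 33, 35, 27, 36, 25, 15, 26, 22]; box-tests=11; leaf-entries=1; first=P17

== RESULT ==
17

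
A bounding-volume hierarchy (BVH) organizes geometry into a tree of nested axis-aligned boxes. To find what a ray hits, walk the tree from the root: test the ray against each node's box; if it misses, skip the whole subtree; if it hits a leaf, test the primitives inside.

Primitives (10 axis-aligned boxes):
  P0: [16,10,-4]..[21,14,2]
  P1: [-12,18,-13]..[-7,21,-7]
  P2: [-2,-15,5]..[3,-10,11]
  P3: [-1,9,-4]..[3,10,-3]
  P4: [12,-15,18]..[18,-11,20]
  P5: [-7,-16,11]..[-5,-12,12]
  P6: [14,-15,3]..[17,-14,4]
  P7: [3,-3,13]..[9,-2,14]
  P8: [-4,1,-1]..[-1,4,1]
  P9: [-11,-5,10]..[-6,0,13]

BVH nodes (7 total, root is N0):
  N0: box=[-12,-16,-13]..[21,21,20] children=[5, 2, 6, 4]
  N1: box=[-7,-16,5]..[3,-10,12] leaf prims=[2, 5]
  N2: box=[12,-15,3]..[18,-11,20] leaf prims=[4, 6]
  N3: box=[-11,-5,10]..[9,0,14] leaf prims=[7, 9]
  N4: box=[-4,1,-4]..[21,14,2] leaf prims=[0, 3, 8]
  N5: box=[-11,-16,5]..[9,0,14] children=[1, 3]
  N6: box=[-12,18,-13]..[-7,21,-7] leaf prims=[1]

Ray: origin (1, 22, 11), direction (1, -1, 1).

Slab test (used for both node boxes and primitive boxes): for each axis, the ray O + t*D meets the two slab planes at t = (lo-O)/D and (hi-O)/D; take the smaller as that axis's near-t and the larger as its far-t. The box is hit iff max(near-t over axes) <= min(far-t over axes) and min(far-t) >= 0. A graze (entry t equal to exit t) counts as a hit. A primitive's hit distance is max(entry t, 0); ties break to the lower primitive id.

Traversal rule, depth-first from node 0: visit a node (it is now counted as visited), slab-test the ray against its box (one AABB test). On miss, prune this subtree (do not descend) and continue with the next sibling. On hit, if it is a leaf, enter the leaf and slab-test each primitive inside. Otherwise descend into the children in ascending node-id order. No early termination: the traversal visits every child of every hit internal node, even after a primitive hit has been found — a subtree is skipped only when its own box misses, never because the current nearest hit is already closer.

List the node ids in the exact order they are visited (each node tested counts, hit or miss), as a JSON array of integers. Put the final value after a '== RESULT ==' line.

Traverse from the root:
N0 x:[-13,20] y:[1,38] z:[-24,9] -> hit [1,9], descend [2, 4, 5, 6]
  N2 x:[11,17] y:[33,37] z:[-8,9] -> miss, prune
  N4 x:[-5,20] y:[8,21] z:[-15,-9] -> miss, prune
  N5 x:[-12,8] y:[22,38] z:[-6,3] -> miss, prune
  N6 x:[-13,-8] y:[1,4] z:[-24,-18] -> miss, prune

Visited [0, 2, 4, 5, 6]. Tests: 5 box, 0 leaf. Nearest: miss.

== RESULT ==
[0, 2, 4, 5, 6]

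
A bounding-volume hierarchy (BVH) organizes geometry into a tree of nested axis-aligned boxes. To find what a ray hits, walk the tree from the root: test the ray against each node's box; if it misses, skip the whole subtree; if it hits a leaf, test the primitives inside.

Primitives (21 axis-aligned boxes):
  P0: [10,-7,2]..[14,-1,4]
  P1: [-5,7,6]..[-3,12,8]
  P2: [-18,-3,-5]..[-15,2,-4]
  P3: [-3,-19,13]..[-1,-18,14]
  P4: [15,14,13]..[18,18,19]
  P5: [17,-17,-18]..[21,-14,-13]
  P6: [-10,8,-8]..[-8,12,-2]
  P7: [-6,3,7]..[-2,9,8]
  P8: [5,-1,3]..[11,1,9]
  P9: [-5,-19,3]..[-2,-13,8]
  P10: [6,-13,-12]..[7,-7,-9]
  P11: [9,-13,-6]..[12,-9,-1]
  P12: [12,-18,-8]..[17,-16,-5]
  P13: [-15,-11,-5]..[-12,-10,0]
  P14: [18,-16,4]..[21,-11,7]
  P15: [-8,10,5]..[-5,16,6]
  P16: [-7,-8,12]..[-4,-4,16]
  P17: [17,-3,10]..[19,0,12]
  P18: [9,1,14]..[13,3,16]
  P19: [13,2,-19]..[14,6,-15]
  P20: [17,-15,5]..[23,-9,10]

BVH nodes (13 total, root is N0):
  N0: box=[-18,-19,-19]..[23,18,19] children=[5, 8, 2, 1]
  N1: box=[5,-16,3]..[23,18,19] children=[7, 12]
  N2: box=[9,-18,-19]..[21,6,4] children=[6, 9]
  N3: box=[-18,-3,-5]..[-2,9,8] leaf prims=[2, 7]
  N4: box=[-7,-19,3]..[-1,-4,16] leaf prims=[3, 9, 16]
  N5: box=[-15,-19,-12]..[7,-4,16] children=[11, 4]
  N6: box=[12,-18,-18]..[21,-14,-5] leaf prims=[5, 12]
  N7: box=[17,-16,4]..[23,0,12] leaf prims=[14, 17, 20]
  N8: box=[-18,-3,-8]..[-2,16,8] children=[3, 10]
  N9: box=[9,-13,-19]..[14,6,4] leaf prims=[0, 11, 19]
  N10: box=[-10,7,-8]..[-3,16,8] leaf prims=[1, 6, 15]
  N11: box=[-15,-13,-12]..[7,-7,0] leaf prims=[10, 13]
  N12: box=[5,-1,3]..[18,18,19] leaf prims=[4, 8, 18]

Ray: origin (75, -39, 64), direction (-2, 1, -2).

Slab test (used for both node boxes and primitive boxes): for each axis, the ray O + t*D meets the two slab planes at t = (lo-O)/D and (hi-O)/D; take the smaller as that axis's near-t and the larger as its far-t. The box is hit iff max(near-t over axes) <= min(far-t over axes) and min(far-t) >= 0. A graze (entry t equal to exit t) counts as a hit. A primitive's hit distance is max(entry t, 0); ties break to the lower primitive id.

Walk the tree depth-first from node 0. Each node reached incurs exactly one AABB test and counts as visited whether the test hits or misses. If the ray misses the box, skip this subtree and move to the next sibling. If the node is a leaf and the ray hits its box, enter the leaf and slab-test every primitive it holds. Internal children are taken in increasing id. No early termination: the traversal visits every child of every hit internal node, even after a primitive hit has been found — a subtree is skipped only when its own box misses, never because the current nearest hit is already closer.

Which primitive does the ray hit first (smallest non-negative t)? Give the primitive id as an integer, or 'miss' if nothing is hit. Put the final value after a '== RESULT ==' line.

Traverse from the root:
N0 x:[26,93/2] y:[20,57] z:[45/2,83/2] -> hit [26,83/2], descend [1, 2, 5, 8]
  N1 x:[26,35] y:[23,57] z:[45/2,61/2] -> hit [26,61/2], descend [7, 12]
    N7 x:[26,29] y:[23,39] z:[26,30] -> hit [26,29] leaf, test {P14(miss), P17(miss), P20@t=27}
    N12 x:[57/2,35] y:[38,57] z:[45/2,61/2] -> miss, prune
  N2 x:[27,33] y:[21,45] z:[30,83/2] -> hit [30,33], descend [6, 9]
    N6 x:[27,63/2] y:[21,25] z:[69/2,41] -> miss, prune
    N9 x:[61/2,33] y:[26,45] z:[30,83/2] -> hit [61/2,33] leaf, test {P0(miss), P11(miss), P19(miss)}
  N5 x:[34,45] y:[20,35] z:[24,38] -> hit [34,35], descend [4, 11]
    N4 x:[38,41] y:[20,35] z:[24,61/2] -> miss, prune
    N11 x:[34,45] y:[26,32] z:[32,38] -> miss, prune
  N8 x:[77/2,93/2] y:[36,55] z:[28,36] -> miss, prune

Summary -> nodes [0, 1, 7, 12, 2, 6, 9, 5, 4, 11, 8]; box-tests=11; leaf-entries=2; first=P20

== RESULT ==
20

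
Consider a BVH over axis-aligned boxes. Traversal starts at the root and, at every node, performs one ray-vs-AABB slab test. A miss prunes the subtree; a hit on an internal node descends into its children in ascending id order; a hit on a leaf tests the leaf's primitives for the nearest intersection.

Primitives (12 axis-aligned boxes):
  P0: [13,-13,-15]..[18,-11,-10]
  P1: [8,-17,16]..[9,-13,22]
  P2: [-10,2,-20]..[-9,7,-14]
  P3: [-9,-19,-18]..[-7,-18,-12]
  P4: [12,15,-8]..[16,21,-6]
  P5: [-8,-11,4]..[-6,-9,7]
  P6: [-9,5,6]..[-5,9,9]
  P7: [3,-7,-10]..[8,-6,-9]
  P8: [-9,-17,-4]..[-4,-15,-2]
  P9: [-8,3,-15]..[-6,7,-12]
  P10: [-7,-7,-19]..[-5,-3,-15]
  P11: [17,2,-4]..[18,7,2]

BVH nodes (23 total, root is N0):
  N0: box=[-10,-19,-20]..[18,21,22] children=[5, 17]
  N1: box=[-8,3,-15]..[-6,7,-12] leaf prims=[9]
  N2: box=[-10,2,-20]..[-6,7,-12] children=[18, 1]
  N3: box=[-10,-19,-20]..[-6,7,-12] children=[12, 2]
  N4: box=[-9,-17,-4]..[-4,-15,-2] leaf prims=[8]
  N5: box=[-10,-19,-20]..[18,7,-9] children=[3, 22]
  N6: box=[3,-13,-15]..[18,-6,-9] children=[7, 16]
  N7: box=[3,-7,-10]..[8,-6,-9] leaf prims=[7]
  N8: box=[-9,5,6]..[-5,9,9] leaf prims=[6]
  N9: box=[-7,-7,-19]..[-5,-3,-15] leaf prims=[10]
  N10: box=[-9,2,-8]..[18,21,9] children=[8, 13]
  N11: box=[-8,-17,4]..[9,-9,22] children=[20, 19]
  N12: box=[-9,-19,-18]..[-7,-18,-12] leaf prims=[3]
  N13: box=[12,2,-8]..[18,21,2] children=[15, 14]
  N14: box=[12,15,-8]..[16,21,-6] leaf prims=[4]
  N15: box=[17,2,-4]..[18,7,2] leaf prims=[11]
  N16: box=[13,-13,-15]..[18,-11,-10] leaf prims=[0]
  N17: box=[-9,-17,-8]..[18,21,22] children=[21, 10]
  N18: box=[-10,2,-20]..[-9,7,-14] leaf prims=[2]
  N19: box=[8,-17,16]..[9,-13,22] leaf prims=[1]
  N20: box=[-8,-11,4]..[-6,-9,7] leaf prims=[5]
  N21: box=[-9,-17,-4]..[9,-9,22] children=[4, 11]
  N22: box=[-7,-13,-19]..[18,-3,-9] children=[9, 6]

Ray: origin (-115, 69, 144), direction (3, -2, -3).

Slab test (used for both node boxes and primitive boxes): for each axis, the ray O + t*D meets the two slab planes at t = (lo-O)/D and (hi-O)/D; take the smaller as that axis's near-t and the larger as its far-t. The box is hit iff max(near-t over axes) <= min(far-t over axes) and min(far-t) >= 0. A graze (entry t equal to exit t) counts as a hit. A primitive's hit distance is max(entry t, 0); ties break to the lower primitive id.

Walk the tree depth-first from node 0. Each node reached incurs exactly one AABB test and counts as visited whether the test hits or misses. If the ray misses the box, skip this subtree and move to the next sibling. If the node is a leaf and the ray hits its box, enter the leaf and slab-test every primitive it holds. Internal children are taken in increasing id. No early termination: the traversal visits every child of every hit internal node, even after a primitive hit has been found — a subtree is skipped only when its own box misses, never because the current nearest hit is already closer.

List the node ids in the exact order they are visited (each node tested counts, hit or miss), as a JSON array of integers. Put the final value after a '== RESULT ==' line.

Traverse from the root:
N0 x:[35,133/3] y:[24,44] z:[122/3,164/3] -> hit [122/3,44], descend [5, 17]
  N5 x:[35,133/3] y:[31,44] z:[51,164/3] -> miss, prune
  N17 x:[106/3,133/3] y:[24,43] z:[122/3,152/3] -> hit [122/3,43], descend [10, 21]
    N10 x:[106/3,133/3] y:[24,67/2] z:[45,152/3] -> miss, prune
    N21 x:[106/3,124/3] y:[39,43] z:[122/3,148/3] -> hit [122/3,124/3], descend [4, 11]
      N4 x:[106/3,37] y:[42,43] z:[146/3,148/3] -> miss, prune
      N11 x:[107/3,124/3] y:[39,43] z:[122/3,140/3] -> hit [122/3,124/3], descend [19, 20]
        N19 x:[41,124/3] y:[41,43] z:[122/3,128/3] -> hit [41,124/3] leaf, test {P1@t=41}
        N20 x:[107/3,109/3] y:[39,40] z:[137/3,140/3] -> miss, prune

Summary -> nodes [0, 5, 17, 10, 21, 4, 11, 19, 20]; box-tests=9; leaf-entries=1; first=P1

== RESULT ==
[0, 5, 17, 10, 21, 4, 11, 19, 20]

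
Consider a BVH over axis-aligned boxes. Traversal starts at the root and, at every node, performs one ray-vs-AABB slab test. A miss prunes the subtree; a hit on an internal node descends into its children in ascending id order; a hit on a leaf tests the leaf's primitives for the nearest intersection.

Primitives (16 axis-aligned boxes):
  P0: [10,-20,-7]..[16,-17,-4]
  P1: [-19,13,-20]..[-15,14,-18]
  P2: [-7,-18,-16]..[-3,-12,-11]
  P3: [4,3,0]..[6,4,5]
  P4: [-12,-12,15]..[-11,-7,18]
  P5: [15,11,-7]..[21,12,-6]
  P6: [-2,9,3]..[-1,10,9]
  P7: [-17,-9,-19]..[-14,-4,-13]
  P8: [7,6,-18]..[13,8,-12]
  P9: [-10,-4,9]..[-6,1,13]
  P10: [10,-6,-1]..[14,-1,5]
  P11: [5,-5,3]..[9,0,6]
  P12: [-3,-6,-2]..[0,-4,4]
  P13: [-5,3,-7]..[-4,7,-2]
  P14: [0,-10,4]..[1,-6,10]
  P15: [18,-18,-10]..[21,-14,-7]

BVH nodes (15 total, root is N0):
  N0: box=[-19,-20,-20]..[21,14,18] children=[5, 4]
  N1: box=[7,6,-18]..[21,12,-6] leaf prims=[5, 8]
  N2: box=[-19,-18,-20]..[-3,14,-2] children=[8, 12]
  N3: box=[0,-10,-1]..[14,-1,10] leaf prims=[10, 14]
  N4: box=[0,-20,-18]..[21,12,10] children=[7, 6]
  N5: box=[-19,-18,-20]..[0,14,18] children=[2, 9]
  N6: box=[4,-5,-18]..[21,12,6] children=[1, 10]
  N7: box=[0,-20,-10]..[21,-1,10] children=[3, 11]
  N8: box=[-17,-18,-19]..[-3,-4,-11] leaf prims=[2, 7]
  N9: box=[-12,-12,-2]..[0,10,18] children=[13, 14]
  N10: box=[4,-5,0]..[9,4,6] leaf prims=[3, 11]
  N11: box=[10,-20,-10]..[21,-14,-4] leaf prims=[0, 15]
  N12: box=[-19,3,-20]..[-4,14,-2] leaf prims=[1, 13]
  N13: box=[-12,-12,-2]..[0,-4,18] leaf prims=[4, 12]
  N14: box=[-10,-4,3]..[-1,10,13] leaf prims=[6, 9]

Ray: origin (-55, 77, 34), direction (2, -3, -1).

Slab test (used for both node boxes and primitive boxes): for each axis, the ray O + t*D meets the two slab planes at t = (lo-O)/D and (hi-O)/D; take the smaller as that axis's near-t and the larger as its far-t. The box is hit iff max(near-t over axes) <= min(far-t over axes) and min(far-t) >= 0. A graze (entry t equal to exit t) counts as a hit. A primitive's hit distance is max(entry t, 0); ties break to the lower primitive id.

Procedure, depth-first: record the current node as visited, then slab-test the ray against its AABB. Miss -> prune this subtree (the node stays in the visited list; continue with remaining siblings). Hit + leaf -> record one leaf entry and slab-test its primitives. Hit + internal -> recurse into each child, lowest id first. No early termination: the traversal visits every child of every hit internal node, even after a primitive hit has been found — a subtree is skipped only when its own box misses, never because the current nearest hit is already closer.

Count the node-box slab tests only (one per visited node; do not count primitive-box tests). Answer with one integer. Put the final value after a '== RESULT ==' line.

Traverse from the root:
N0 x:[18,38] y:[21,97/3] z:[16,54] -> hit [21,97/3], descend [4, 5]
  N4 x:[55/2,38] y:[65/3,97/3] z:[24,52] -> hit [55/2,97/3], descend [6, 7]
    N6 x:[59/2,38] y:[65/3,82/3] z:[28,52] -> miss, prune
    N7 x:[55/2,38] y:[26,97/3] z:[24,44] -> hit [55/2,97/3], descend [3, 11]
      N3 x:[55/2,69/2] y:[26,29] z:[24,35] -> hit [55/2,29] leaf, test {P10(miss), P14@t=83/3}
      N11 x:[65/2,38] y:[91/3,97/3] z:[38,44] -> miss, prune
  N5 x:[18,55/2] y:[21,95/3] z:[16,54] -> hit [21,55/2], descend [2, 9]
    N2 x:[18,26] y:[21,95/3] z:[36,54] -> miss, prune
    N9 x:[43/2,55/2] y:[67/3,89/3] z:[16,36] -> hit [67/3,55/2], descend [13, 14]
      N13 x:[43/2,55/2] y:[27,89/3] z:[16,36] -> hit [27,55/2] leaf, test {P4(miss), P12(miss)}
      N14 x:[45/2,27] y:[67/3,27] z:[21,31] -> hit [45/2,27] leaf, test {P6(miss), P9(miss)}

Visited [0, 4, 6, 7, 3, 11, 5, 2, 9, 13, 14]. Tests: 11 box, 3 leaf. Nearest: P14.

== RESULT ==
11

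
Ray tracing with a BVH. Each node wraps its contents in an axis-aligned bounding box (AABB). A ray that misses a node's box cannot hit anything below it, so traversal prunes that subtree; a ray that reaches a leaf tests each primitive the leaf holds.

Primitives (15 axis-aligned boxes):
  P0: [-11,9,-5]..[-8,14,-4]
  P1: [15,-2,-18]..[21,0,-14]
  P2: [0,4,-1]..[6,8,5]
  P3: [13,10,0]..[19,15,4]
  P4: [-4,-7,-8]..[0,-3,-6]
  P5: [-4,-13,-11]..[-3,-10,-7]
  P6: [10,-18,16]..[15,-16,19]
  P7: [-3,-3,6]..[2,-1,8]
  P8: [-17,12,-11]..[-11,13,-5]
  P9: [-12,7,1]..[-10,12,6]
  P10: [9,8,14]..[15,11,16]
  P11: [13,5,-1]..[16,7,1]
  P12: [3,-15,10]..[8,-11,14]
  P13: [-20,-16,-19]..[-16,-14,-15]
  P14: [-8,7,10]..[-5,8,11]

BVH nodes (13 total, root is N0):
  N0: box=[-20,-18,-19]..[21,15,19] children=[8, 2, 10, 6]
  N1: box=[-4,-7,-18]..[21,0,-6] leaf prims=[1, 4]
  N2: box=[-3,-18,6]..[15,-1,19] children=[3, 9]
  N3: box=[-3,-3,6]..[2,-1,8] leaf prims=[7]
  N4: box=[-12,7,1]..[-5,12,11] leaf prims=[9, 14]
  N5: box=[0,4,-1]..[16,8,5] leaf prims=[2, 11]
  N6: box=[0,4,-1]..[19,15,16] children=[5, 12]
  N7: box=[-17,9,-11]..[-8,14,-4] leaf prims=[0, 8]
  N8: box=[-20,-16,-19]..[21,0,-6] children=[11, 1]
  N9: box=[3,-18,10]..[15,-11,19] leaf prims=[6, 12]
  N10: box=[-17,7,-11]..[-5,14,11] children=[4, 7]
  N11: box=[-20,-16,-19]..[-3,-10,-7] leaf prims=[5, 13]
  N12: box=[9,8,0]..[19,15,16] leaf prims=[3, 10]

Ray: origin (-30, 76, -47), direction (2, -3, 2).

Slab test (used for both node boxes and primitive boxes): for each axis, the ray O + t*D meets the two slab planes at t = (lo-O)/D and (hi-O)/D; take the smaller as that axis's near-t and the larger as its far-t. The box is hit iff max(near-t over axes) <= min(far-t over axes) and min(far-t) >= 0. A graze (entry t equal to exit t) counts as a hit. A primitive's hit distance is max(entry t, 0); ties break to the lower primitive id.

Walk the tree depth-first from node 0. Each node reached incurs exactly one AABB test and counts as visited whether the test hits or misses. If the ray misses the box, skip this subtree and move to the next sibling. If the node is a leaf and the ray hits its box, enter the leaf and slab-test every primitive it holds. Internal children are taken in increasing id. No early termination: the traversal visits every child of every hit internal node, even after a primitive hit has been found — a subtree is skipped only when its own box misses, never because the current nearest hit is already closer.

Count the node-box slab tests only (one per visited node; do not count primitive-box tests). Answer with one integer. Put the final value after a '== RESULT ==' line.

Traverse from the root:
N0 x:[5,51/2] y:[61/3,94/3] z:[14,33] -> hit [61/3,51/2], descend [2, 6, 8, 10]
  N2 x:[27/2,45/2] y:[77/3,94/3] z:[53/2,33] -> miss, prune
  N6 x:[15,49/2] y:[61/3,24] z:[23,63/2] -> hit [23,24], descend [5, 12]
    N5 x:[15,23] y:[68/3,24] z:[23,26] -> hit [23,23] leaf, test {P2(miss), P11@t=23}
    N12 x:[39/2,49/2] y:[61/3,68/3] z:[47/2,63/2] -> miss, prune
  N8 x:[5,51/2] y:[76/3,92/3] z:[14,41/2] -> miss, prune
  N10 x:[13/2,25/2] y:[62/3,23] z:[18,29] -> miss, prune

order=[0, 2, 6, 5, 12, 8, 10]  |boxes|=7  |leaves|=1  hit=P11

== RESULT ==
7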